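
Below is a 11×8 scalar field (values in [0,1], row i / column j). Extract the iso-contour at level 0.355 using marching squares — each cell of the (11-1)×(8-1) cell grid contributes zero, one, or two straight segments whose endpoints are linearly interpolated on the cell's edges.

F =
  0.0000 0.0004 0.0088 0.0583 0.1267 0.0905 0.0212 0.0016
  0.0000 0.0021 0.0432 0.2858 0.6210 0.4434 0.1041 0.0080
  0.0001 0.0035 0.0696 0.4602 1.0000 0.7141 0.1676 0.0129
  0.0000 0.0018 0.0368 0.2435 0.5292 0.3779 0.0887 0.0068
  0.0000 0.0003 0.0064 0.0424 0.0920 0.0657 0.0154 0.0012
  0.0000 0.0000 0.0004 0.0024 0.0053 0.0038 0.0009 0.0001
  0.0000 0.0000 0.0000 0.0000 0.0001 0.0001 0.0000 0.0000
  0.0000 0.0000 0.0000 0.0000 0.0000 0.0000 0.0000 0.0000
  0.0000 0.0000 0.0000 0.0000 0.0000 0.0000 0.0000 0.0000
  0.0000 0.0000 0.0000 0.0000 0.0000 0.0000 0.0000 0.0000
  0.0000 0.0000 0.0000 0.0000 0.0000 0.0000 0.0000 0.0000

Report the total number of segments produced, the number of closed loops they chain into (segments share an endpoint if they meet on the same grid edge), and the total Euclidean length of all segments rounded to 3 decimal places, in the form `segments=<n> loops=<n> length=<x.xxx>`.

cell (0,3): code 0100 → (0.462,4.000)–(1.000,3.206)
cell (0,4): code 1100 → (0.750,5.000)–(0.462,4.000)
cell (0,5): code 1000 → (1.000,5.261)–(0.750,5.000)
cell (1,2): code 0100 → (1.397,3.000)–(2.000,2.731)
cell (1,3): code 1110 → (1.000,3.206)–(1.397,3.000)
cell (1,5): code 1001 → (2.000,5.657)–(1.000,5.261)
cell (2,2): code 0010 → (2.000,2.731)–(2.485,3.000)
cell (2,3): code 0111 → (2.485,3.000)–(3.000,3.390)
cell (2,5): code 1001 → (3.000,5.079)–(2.000,5.657)
cell (3,3): code 0010 → (3.000,3.390)–(3.398,4.000)
cell (3,4): code 0011 → (3.398,4.000)–(3.073,5.000)
cell (3,5): code 0001 → (3.073,5.000)–(3.000,5.079)
total: 12 segments, chained into 1 closed loop(s), length Σ = 8.788205

segments=12 loops=1 length=8.788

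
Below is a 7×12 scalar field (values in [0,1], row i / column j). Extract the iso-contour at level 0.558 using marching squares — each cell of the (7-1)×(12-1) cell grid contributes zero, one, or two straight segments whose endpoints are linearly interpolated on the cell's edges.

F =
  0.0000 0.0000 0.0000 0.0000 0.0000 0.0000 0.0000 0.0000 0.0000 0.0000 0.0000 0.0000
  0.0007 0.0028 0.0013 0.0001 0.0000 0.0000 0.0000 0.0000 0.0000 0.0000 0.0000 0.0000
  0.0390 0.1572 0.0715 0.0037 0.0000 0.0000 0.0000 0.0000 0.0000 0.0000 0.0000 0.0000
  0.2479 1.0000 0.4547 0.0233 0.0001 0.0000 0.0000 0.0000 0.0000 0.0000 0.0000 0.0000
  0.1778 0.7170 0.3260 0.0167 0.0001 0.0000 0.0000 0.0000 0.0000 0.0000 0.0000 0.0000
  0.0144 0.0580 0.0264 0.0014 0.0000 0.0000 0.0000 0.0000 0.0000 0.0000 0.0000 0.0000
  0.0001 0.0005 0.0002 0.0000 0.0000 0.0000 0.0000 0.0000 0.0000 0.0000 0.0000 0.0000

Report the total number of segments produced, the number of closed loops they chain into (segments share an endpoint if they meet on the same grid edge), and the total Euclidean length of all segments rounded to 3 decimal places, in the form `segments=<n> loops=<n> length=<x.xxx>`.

cell (2,0): code 0100 → (2.476,1.000)–(3.000,0.412)
cell (2,1): code 1000 → (3.000,1.811)–(2.476,1.000)
cell (3,0): code 0110 → (3.000,0.412)–(4.000,0.705)
cell (3,1): code 1001 → (4.000,1.407)–(3.000,1.811)
cell (4,0): code 0010 → (4.000,0.705)–(4.241,1.000)
cell (4,1): code 0001 → (4.241,1.000)–(4.000,1.407)
total: 6 segments, chained into 1 closed loop(s), length Σ = 4.727422

segments=6 loops=1 length=4.727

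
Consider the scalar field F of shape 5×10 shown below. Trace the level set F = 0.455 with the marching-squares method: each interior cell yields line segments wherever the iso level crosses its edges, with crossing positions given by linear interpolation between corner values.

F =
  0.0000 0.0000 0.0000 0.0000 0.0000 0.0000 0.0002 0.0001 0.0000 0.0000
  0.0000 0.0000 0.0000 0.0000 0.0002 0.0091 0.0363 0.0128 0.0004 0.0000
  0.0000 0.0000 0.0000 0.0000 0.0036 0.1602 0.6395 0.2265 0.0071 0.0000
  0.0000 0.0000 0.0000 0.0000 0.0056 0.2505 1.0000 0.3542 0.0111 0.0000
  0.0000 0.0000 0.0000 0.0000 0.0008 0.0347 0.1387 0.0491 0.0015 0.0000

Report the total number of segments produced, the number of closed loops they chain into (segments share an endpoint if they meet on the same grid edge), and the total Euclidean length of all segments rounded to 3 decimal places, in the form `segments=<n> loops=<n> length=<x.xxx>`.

cell (1,5): code 0100 → (1.694,6.000)–(2.000,5.615)
cell (1,6): code 1000 → (2.000,6.447)–(1.694,6.000)
cell (2,5): code 0110 → (2.000,5.615)–(3.000,5.273)
cell (2,6): code 1001 → (3.000,6.844)–(2.000,6.447)
cell (3,5): code 0010 → (3.000,5.273)–(3.633,6.000)
cell (3,6): code 0001 → (3.633,6.000)–(3.000,6.844)
total: 6 segments, chained into 1 closed loop(s), length Σ = 5.184706

segments=6 loops=1 length=5.185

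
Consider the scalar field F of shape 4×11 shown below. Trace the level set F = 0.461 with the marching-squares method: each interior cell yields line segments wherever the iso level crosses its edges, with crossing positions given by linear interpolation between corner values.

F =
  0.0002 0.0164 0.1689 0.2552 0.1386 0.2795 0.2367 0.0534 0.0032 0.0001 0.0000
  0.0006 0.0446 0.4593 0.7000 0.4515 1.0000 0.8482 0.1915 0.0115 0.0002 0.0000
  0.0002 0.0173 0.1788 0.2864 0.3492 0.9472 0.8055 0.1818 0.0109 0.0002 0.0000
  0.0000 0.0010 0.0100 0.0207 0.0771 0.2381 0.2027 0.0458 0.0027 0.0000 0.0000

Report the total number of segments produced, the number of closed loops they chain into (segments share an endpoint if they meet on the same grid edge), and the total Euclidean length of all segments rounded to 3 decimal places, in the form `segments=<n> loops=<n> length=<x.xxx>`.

segments=12 loops=2 length=12.488

cell (0,2): code 0100 → (0.463,3.000)–(1.000,2.007)
cell (0,3): code 1000 → (1.000,3.962)–(0.463,3.000)
cell (0,4): code 0100 → (0.252,5.000)–(1.000,4.017)
cell (0,5): code 1100 → (0.367,6.000)–(0.252,5.000)
cell (0,6): code 1000 → (1.000,6.590)–(0.367,6.000)
cell (1,2): code 0010 → (1.000,2.007)–(1.578,3.000)
cell (1,3): code 0001 → (1.578,3.000)–(1.000,3.962)
cell (1,4): code 0110 → (1.000,4.017)–(2.000,4.187)
cell (1,6): code 1001 → (2.000,6.552)–(1.000,6.590)
cell (2,4): code 0010 → (2.000,4.187)–(2.686,5.000)
cell (2,5): code 0011 → (2.686,5.000)–(2.571,6.000)
cell (2,6): code 0001 → (2.571,6.000)–(2.000,6.552)
total: 12 segments, chained into 2 closed loop(s), length Σ = 12.488195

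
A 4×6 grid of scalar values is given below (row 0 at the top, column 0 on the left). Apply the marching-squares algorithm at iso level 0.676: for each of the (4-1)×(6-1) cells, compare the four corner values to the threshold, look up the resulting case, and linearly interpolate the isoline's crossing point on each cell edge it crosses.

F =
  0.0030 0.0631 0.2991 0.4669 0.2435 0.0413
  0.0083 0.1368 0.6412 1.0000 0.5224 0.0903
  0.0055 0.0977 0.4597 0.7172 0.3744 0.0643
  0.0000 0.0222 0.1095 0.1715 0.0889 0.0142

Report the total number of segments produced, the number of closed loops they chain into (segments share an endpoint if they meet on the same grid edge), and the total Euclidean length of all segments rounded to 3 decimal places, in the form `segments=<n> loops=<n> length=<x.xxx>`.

segments=6 loops=1 length=4.709

cell (0,2): code 0100 → (0.392,3.000)–(1.000,2.097)
cell (0,3): code 1000 → (1.000,3.678)–(0.392,3.000)
cell (1,2): code 0110 → (1.000,2.097)–(2.000,2.840)
cell (1,3): code 1001 → (2.000,3.120)–(1.000,3.678)
cell (2,2): code 0010 → (2.000,2.840)–(2.075,3.000)
cell (2,3): code 0001 → (2.075,3.000)–(2.000,3.120)
total: 6 segments, chained into 1 closed loop(s), length Σ = 4.709227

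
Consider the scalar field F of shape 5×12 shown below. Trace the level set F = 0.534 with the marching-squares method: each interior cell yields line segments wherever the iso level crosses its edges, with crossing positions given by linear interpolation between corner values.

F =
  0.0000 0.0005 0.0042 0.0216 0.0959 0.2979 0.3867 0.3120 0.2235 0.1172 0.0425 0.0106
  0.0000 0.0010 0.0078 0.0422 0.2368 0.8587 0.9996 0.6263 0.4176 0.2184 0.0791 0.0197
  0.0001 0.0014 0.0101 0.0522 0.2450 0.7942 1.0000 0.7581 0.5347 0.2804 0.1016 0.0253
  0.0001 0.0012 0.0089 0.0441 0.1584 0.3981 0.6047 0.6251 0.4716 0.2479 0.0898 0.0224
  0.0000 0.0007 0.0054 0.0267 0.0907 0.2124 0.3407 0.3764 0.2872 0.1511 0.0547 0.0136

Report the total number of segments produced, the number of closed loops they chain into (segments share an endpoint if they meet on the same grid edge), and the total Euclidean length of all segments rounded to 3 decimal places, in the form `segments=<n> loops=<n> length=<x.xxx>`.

cell (0,4): code 0100 → (0.421,5.000)–(1.000,4.478)
cell (0,5): code 1100 → (0.240,6.000)–(0.421,5.000)
cell (0,6): code 1100 → (0.706,7.000)–(0.240,6.000)
cell (0,7): code 1000 → (1.000,7.442)–(0.706,7.000)
cell (1,4): code 0110 → (1.000,4.478)–(2.000,4.526)
cell (1,7): code 1101 → (1.994,8.000)–(1.000,7.442)
cell (1,8): code 1000 → (2.000,8.003)–(1.994,8.000)
cell (2,4): code 0010 → (2.000,4.526)–(2.657,5.000)
cell (2,5): code 0111 → (2.657,5.000)–(3.000,5.658)
cell (2,7): code 1011 → (3.000,7.593)–(2.011,8.000)
cell (2,8): code 0001 → (2.011,8.000)–(2.000,8.003)
cell (3,5): code 0010 → (3.000,5.658)–(3.268,6.000)
cell (3,6): code 0011 → (3.268,6.000)–(3.366,7.000)
cell (3,7): code 0001 → (3.366,7.000)–(3.000,7.593)
total: 14 segments, chained into 1 closed loop(s), length Σ = 10.346771

segments=14 loops=1 length=10.347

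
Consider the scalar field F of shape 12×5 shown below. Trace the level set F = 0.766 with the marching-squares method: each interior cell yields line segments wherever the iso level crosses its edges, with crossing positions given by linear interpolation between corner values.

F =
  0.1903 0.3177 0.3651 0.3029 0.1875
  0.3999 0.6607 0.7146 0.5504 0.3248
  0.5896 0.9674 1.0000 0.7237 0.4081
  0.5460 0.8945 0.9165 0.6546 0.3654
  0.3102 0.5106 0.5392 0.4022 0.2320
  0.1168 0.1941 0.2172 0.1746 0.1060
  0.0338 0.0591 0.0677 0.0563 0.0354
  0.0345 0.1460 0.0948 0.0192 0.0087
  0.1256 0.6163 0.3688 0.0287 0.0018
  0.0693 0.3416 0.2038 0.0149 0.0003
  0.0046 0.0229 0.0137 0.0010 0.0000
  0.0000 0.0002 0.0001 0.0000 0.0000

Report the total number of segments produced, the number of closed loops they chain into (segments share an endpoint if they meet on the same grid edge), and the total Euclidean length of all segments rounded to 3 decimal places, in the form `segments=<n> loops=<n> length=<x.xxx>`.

segments=8 loops=1 length=7.287

cell (1,0): code 0100 → (1.343,1.000)–(2.000,0.467)
cell (1,1): code 1100 → (1.180,2.000)–(1.343,1.000)
cell (1,2): code 1000 → (2.000,2.847)–(1.180,2.000)
cell (2,0): code 0110 → (2.000,0.467)–(3.000,0.631)
cell (2,2): code 1001 → (3.000,2.575)–(2.000,2.847)
cell (3,0): code 0010 → (3.000,0.631)–(3.335,1.000)
cell (3,1): code 0011 → (3.335,1.000)–(3.399,2.000)
cell (3,2): code 0001 → (3.399,2.000)–(3.000,2.575)
total: 8 segments, chained into 1 closed loop(s), length Σ = 7.287197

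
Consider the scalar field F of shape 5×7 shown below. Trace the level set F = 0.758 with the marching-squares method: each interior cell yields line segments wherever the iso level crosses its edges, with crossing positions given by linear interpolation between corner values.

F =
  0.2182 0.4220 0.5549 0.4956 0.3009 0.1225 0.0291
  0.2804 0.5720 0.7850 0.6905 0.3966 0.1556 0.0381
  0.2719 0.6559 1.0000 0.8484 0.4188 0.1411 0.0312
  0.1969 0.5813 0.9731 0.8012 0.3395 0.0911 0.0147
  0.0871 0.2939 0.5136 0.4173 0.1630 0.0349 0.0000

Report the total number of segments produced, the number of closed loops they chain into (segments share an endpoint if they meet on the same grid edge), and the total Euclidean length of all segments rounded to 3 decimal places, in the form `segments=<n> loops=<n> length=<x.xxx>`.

segments=10 loops=1 length=7.026

cell (0,1): code 0100 → (0.883,2.000)–(1.000,1.873)
cell (0,2): code 1000 → (1.000,2.286)–(0.883,2.000)
cell (1,1): code 0110 → (1.000,1.873)–(2.000,1.297)
cell (1,2): code 1101 → (1.427,3.000)–(1.000,2.286)
cell (1,3): code 1000 → (2.000,3.210)–(1.427,3.000)
cell (2,1): code 0110 → (2.000,1.297)–(3.000,1.451)
cell (2,3): code 1001 → (3.000,3.094)–(2.000,3.210)
cell (3,1): code 0010 → (3.000,1.451)–(3.468,2.000)
cell (3,2): code 0011 → (3.468,2.000)–(3.113,3.000)
cell (3,3): code 0001 → (3.113,3.000)–(3.000,3.094)
total: 10 segments, chained into 1 closed loop(s), length Σ = 7.026097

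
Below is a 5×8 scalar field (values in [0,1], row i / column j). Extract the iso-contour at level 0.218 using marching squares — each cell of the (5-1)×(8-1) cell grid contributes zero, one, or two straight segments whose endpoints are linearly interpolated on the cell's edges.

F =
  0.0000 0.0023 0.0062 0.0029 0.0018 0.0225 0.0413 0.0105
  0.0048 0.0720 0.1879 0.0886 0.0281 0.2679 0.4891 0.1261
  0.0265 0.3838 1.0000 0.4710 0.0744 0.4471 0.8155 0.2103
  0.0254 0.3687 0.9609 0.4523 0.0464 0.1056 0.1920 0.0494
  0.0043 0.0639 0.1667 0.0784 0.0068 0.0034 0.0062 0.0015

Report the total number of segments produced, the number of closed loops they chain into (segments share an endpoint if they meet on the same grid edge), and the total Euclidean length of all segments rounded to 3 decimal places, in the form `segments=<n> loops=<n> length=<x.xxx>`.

cell (0,4): code 0100 → (0.797,5.000)–(1.000,4.792)
cell (0,5): code 1100 → (0.395,6.000)–(0.797,5.000)
cell (0,6): code 1000 → (1.000,6.747)–(0.395,6.000)
cell (1,0): code 0100 → (1.468,1.000)–(2.000,0.536)
cell (1,1): code 1100 → (1.037,2.000)–(1.468,1.000)
cell (1,2): code 1100 → (1.338,3.000)–(1.037,2.000)
cell (1,3): code 1000 → (2.000,3.638)–(1.338,3.000)
cell (1,4): code 0110 → (1.000,4.792)–(2.000,4.385)
cell (1,6): code 1001 → (2.000,6.987)–(1.000,6.747)
cell (2,0): code 0110 → (2.000,0.536)–(3.000,0.561)
cell (2,3): code 1001 → (3.000,3.577)–(2.000,3.638)
cell (2,4): code 0010 → (2.000,4.385)–(2.671,5.000)
cell (2,5): code 0011 → (2.671,5.000)–(2.958,6.000)
cell (2,6): code 0001 → (2.958,6.000)–(2.000,6.987)
cell (3,0): code 0010 → (3.000,0.561)–(3.494,1.000)
cell (3,1): code 0011 → (3.494,1.000)–(3.935,2.000)
cell (3,2): code 0011 → (3.935,2.000)–(3.627,3.000)
cell (3,3): code 0001 → (3.627,3.000)–(3.000,3.577)
total: 18 segments, chained into 2 closed loop(s), length Σ = 17.177458

segments=18 loops=2 length=17.177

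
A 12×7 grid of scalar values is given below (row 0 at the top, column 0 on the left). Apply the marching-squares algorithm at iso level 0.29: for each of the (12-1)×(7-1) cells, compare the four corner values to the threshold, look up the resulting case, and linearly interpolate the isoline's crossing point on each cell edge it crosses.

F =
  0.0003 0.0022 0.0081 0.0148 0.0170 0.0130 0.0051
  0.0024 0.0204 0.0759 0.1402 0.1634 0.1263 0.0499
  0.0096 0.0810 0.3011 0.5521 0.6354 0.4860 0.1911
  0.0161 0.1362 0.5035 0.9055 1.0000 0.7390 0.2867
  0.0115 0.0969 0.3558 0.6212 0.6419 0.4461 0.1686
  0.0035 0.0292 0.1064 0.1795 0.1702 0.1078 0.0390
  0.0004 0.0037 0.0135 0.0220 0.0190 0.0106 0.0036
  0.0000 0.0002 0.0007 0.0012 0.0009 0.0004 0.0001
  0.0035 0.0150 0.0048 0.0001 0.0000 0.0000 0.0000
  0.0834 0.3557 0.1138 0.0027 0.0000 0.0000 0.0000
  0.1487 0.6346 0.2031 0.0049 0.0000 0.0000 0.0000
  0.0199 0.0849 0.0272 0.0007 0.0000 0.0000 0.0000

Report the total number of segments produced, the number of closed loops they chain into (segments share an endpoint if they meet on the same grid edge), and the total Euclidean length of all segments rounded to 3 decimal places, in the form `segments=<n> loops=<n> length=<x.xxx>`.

segments=20 loops=2 length=17.520

cell (1,1): code 0100 → (1.951,2.000)–(2.000,1.950)
cell (1,2): code 1100 → (1.364,3.000)–(1.951,2.000)
cell (1,3): code 1100 → (1.268,4.000)–(1.364,3.000)
cell (1,4): code 1100 → (1.455,5.000)–(1.268,4.000)
cell (1,5): code 1000 → (2.000,5.665)–(1.455,5.000)
cell (2,1): code 0110 → (2.000,1.950)–(3.000,1.419)
cell (2,5): code 1001 → (3.000,5.993)–(2.000,5.665)
cell (3,1): code 0110 → (3.000,1.419)–(4.000,1.746)
cell (3,5): code 1001 → (4.000,5.563)–(3.000,5.993)
cell (4,1): code 0010 → (4.000,1.746)–(4.264,2.000)
cell (4,2): code 0011 → (4.264,2.000)–(4.750,3.000)
cell (4,3): code 0011 → (4.750,3.000)–(4.746,4.000)
cell (4,4): code 0011 → (4.746,4.000)–(4.461,5.000)
cell (4,5): code 0001 → (4.461,5.000)–(4.000,5.563)
cell (8,0): code 0100 → (8.807,1.000)–(9.000,0.759)
cell (8,1): code 1000 → (9.000,1.272)–(8.807,1.000)
cell (9,0): code 0110 → (9.000,0.759)–(10.000,0.291)
cell (9,1): code 1001 → (10.000,1.799)–(9.000,1.272)
cell (10,0): code 0010 → (10.000,0.291)–(10.627,1.000)
cell (10,1): code 0001 → (10.627,1.000)–(10.000,1.799)
total: 20 segments, chained into 2 closed loop(s), length Σ = 17.520410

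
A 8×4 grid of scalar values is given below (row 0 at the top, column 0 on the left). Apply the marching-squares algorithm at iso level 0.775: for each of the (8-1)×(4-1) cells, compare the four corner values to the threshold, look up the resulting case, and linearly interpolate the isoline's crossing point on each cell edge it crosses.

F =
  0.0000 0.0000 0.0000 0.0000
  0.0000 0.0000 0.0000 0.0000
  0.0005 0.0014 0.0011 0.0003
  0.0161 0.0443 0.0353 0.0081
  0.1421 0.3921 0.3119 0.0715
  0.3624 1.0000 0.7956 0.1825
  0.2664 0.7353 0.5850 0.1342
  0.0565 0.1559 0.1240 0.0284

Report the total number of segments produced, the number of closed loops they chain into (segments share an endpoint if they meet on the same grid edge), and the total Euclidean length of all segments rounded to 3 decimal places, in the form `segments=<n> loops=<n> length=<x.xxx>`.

cell (4,0): code 0100 → (4.630,1.000)–(5.000,0.647)
cell (4,1): code 1100 → (4.957,2.000)–(4.630,1.000)
cell (4,2): code 1000 → (5.000,2.034)–(4.957,2.000)
cell (5,0): code 0010 → (5.000,0.647)–(5.850,1.000)
cell (5,1): code 0011 → (5.850,1.000)–(5.098,2.000)
cell (5,2): code 0001 → (5.098,2.000)–(5.000,2.034)
total: 6 segments, chained into 1 closed loop(s), length Σ = 3.893021

segments=6 loops=1 length=3.893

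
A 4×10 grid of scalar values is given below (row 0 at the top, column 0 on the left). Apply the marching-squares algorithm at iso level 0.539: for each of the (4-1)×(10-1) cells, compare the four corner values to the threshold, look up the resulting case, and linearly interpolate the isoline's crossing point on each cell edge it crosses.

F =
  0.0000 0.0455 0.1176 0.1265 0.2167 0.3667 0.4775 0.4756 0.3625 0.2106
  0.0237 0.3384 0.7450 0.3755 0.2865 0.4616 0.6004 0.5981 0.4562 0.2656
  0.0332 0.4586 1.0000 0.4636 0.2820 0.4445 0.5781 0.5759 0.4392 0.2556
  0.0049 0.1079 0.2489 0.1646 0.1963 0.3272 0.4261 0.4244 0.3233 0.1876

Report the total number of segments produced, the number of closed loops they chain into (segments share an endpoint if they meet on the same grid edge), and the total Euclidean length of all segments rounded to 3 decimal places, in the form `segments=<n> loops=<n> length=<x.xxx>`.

cell (0,1): code 0100 → (0.672,2.000)–(1.000,1.493)
cell (0,2): code 1000 → (1.000,2.558)–(0.672,2.000)
cell (0,5): code 0100 → (0.500,6.000)–(1.000,5.558)
cell (0,6): code 1100 → (0.518,7.000)–(0.500,6.000)
cell (0,7): code 1000 → (1.000,7.416)–(0.518,7.000)
cell (1,1): code 0110 → (1.000,1.493)–(2.000,1.149)
cell (1,2): code 1001 → (2.000,2.859)–(1.000,2.558)
cell (1,5): code 0110 → (1.000,5.558)–(2.000,5.707)
cell (1,7): code 1001 → (2.000,7.270)–(1.000,7.416)
cell (2,1): code 0010 → (2.000,1.149)–(2.614,2.000)
cell (2,2): code 0001 → (2.614,2.000)–(2.000,2.859)
cell (2,5): code 0010 → (2.000,5.707)–(2.257,6.000)
cell (2,6): code 0011 → (2.257,6.000)–(2.244,7.000)
cell (2,7): code 0001 → (2.244,7.000)–(2.000,7.270)
total: 14 segments, chained into 2 closed loop(s), length Σ = 11.538794

segments=14 loops=2 length=11.539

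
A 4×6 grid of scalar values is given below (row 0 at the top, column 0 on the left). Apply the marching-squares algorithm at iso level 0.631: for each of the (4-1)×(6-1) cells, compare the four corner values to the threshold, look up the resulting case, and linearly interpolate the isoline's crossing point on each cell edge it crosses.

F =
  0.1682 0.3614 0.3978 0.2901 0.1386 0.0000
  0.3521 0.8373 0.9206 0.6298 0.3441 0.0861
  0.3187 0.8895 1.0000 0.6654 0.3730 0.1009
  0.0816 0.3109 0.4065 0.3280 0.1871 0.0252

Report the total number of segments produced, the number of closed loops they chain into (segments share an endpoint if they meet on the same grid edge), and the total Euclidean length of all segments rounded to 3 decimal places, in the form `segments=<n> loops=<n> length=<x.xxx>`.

segments=10 loops=1 length=7.696

cell (0,0): code 0100 → (0.567,1.000)–(1.000,0.575)
cell (0,1): code 1100 → (0.446,2.000)–(0.567,1.000)
cell (0,2): code 1000 → (1.000,2.996)–(0.446,2.000)
cell (1,0): code 0110 → (1.000,0.575)–(2.000,0.547)
cell (1,2): code 1101 → (1.034,3.000)–(1.000,2.996)
cell (1,3): code 1000 → (2.000,3.118)–(1.034,3.000)
cell (2,0): code 0010 → (2.000,0.547)–(2.447,1.000)
cell (2,1): code 0011 → (2.447,1.000)–(2.622,2.000)
cell (2,2): code 0011 → (2.622,2.000)–(2.102,3.000)
cell (2,3): code 0001 → (2.102,3.000)–(2.000,3.118)
total: 10 segments, chained into 1 closed loop(s), length Σ = 7.695818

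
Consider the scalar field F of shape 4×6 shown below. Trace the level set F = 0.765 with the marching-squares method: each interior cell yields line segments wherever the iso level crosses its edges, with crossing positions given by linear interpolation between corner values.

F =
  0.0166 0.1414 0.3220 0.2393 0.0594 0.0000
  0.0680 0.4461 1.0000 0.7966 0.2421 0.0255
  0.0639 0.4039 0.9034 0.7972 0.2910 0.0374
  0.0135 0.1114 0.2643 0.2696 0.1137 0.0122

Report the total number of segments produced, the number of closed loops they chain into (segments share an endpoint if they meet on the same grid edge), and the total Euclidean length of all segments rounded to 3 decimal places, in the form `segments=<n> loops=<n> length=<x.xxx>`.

cell (0,1): code 0100 → (0.653,2.000)–(1.000,1.576)
cell (0,2): code 1100 → (0.943,3.000)–(0.653,2.000)
cell (0,3): code 1000 → (1.000,3.057)–(0.943,3.000)
cell (1,1): code 0110 → (1.000,1.576)–(2.000,1.723)
cell (1,3): code 1001 → (2.000,3.064)–(1.000,3.057)
cell (2,1): code 0010 → (2.000,1.723)–(2.217,2.000)
cell (2,2): code 0011 → (2.217,2.000)–(2.061,3.000)
cell (2,3): code 0001 → (2.061,3.000)–(2.000,3.064)
total: 8 segments, chained into 1 closed loop(s), length Σ = 5.132050

segments=8 loops=1 length=5.132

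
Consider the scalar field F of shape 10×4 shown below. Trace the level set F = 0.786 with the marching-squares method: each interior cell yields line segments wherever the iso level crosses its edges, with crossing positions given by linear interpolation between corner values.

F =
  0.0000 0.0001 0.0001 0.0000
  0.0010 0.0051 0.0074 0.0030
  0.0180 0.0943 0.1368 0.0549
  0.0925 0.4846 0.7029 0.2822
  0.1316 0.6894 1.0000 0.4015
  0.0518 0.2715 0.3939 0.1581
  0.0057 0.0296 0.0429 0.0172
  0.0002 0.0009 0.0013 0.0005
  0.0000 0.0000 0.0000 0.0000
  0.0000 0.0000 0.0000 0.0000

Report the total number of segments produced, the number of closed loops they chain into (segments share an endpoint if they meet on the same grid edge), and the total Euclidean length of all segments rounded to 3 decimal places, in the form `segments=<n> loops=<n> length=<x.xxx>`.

segments=4 loops=1 length=3.078

cell (3,1): code 0100 → (3.280,2.000)–(4.000,1.311)
cell (3,2): code 1000 → (4.000,2.358)–(3.280,2.000)
cell (4,1): code 0010 → (4.000,1.311)–(4.353,2.000)
cell (4,2): code 0001 → (4.353,2.000)–(4.000,2.358)
total: 4 segments, chained into 1 closed loop(s), length Σ = 3.077619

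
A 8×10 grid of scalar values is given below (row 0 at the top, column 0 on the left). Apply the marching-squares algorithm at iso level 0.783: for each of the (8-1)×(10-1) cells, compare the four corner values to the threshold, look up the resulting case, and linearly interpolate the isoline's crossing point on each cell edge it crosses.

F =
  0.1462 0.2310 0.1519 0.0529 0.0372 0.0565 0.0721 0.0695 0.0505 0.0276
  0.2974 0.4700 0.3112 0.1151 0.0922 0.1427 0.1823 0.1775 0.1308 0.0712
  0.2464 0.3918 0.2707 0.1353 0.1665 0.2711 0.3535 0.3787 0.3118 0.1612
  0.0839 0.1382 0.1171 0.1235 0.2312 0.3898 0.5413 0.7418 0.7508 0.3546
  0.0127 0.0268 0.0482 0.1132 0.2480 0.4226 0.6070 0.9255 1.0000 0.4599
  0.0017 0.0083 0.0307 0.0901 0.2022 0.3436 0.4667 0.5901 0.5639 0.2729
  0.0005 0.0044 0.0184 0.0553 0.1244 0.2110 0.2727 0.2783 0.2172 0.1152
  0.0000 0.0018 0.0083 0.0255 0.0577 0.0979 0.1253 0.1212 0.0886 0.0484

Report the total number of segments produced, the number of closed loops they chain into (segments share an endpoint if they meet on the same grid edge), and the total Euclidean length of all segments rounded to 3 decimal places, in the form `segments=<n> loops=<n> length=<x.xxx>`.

cell (3,6): code 0100 → (3.224,7.000)–(4.000,6.553)
cell (3,7): code 1100 → (3.129,8.000)–(3.224,7.000)
cell (3,8): code 1000 → (4.000,8.402)–(3.129,8.000)
cell (4,6): code 0010 → (4.000,6.553)–(4.425,7.000)
cell (4,7): code 0011 → (4.425,7.000)–(4.498,8.000)
cell (4,8): code 0001 → (4.498,8.000)–(4.000,8.402)
total: 6 segments, chained into 1 closed loop(s), length Σ = 5.118203

segments=6 loops=1 length=5.118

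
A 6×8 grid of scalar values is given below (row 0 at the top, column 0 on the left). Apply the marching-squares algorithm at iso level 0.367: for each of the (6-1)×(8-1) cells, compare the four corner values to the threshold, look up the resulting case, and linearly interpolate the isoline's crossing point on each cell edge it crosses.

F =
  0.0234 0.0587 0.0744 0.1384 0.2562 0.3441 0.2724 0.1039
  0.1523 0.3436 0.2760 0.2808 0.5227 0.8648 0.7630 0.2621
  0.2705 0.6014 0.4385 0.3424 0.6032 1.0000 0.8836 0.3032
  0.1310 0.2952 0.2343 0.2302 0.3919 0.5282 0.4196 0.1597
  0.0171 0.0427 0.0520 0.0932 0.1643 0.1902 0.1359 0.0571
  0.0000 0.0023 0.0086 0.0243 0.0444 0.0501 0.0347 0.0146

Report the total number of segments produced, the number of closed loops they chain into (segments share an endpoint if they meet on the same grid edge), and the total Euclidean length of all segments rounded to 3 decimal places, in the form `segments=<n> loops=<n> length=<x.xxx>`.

segments=18 loops=2 length=17.220

cell (0,3): code 0100 → (0.416,4.000)–(1.000,3.356)
cell (0,4): code 1100 → (0.044,5.000)–(0.416,4.000)
cell (0,5): code 1100 → (0.193,6.000)–(0.044,5.000)
cell (0,6): code 1000 → (1.000,6.791)–(0.193,6.000)
cell (1,0): code 0100 → (1.091,1.000)–(2.000,0.292)
cell (1,1): code 1100 → (1.560,2.000)–(1.091,1.000)
cell (1,2): code 1000 → (2.000,2.744)–(1.560,2.000)
cell (1,3): code 0110 → (1.000,3.356)–(2.000,3.094)
cell (1,6): code 1001 → (2.000,6.890)–(1.000,6.791)
cell (2,0): code 0010 → (2.000,0.292)–(2.766,1.000)
cell (2,1): code 0011 → (2.766,1.000)–(2.350,2.000)
cell (2,2): code 0001 → (2.350,2.000)–(2.000,2.744)
cell (2,3): code 0110 → (2.000,3.094)–(3.000,3.846)
cell (2,6): code 1001 → (3.000,6.202)–(2.000,6.890)
cell (3,3): code 0010 → (3.000,3.846)–(3.109,4.000)
cell (3,4): code 0011 → (3.109,4.000)–(3.477,5.000)
cell (3,5): code 0011 → (3.477,5.000)–(3.185,6.000)
cell (3,6): code 0001 → (3.185,6.000)–(3.000,6.202)
total: 18 segments, chained into 2 closed loop(s), length Σ = 17.220444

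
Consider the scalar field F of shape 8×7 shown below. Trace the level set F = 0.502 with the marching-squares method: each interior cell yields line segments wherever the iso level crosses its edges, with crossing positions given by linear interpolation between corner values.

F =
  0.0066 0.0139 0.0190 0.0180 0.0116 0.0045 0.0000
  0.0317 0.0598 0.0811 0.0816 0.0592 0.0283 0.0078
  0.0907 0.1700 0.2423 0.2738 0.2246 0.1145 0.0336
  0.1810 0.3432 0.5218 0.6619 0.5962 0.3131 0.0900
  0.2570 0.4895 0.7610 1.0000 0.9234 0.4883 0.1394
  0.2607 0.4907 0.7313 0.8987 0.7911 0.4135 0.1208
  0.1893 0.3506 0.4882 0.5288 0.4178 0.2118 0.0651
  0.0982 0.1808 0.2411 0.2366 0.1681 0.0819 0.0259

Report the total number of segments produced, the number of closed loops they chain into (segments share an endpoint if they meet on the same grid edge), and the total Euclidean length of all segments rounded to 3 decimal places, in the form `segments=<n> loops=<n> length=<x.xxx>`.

segments=14 loops=1 length=11.623

cell (2,1): code 0100 → (2.929,2.000)–(3.000,1.889)
cell (2,2): code 1100 → (2.588,3.000)–(2.929,2.000)
cell (2,3): code 1100 → (2.747,4.000)–(2.588,3.000)
cell (2,4): code 1000 → (3.000,4.333)–(2.747,4.000)
cell (3,1): code 0110 → (3.000,1.889)–(4.000,1.046)
cell (3,4): code 1001 → (4.000,4.969)–(3.000,4.333)
cell (4,1): code 0110 → (4.000,1.046)–(5.000,1.047)
cell (4,4): code 1001 → (5.000,4.766)–(4.000,4.969)
cell (5,1): code 0010 → (5.000,1.047)–(5.943,2.000)
cell (5,2): code 0111 → (5.943,2.000)–(6.000,2.340)
cell (5,3): code 1011 → (6.000,3.241)–(5.774,4.000)
cell (5,4): code 0001 → (5.774,4.000)–(5.000,4.766)
cell (6,2): code 0010 → (6.000,2.340)–(6.092,3.000)
cell (6,3): code 0001 → (6.092,3.000)–(6.000,3.241)
total: 14 segments, chained into 1 closed loop(s), length Σ = 11.622895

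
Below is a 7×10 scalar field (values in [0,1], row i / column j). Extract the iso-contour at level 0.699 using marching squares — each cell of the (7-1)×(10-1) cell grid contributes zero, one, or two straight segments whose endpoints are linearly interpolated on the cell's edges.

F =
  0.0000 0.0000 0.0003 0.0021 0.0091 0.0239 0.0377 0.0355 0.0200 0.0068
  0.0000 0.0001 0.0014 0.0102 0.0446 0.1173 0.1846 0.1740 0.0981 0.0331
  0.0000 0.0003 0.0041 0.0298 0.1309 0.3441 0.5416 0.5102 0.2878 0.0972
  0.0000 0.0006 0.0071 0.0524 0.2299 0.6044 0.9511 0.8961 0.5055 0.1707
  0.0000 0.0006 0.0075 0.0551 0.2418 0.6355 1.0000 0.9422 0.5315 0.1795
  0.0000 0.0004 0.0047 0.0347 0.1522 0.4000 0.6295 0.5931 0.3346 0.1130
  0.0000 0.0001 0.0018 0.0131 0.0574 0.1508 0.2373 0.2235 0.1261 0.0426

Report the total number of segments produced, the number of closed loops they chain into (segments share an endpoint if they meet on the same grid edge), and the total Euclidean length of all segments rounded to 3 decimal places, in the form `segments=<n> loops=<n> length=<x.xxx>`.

segments=8 loops=1 length=7.764

cell (2,5): code 0100 → (2.384,6.000)–(3.000,5.273)
cell (2,6): code 1100 → (2.489,7.000)–(2.384,6.000)
cell (2,7): code 1000 → (3.000,7.505)–(2.489,7.000)
cell (3,5): code 0110 → (3.000,5.273)–(4.000,5.174)
cell (3,7): code 1001 → (4.000,7.592)–(3.000,7.505)
cell (4,5): code 0010 → (4.000,5.174)–(4.812,6.000)
cell (4,6): code 0011 → (4.812,6.000)–(4.697,7.000)
cell (4,7): code 0001 → (4.697,7.000)–(4.000,7.592)
total: 8 segments, chained into 1 closed loop(s), length Σ = 7.764315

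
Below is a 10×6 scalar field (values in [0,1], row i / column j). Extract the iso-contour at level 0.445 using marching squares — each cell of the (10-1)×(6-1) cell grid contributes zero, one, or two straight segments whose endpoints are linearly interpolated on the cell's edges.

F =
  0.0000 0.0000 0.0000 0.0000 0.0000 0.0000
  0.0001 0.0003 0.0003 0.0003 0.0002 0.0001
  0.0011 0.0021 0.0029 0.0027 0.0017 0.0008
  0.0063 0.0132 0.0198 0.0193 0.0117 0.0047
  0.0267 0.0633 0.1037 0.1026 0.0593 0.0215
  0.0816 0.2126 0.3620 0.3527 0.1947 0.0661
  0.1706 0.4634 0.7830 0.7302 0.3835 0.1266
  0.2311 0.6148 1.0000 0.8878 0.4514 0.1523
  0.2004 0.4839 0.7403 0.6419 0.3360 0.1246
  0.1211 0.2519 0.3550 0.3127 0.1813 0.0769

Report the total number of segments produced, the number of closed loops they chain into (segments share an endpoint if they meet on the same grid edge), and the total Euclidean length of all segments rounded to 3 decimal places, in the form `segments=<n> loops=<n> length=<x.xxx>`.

segments=14 loops=1 length=10.931

cell (5,0): code 0100 → (5.927,1.000)–(6.000,0.937)
cell (5,1): code 1100 → (5.197,2.000)–(5.927,1.000)
cell (5,2): code 1100 → (5.245,3.000)–(5.197,2.000)
cell (5,3): code 1000 → (6.000,3.823)–(5.245,3.000)
cell (6,0): code 0110 → (6.000,0.937)–(7.000,0.557)
cell (6,3): code 1101 → (6.906,4.000)–(6.000,3.823)
cell (6,4): code 1000 → (7.000,4.021)–(6.906,4.000)
cell (7,0): code 0110 → (7.000,0.557)–(8.000,0.863)
cell (7,3): code 1011 → (8.000,3.644)–(7.055,4.000)
cell (7,4): code 0001 → (7.055,4.000)–(7.000,4.021)
cell (8,0): code 0010 → (8.000,0.863)–(8.168,1.000)
cell (8,1): code 0011 → (8.168,1.000)–(8.766,2.000)
cell (8,2): code 0011 → (8.766,2.000)–(8.598,3.000)
cell (8,3): code 0001 → (8.598,3.000)–(8.000,3.644)
total: 14 segments, chained into 1 closed loop(s), length Σ = 10.931153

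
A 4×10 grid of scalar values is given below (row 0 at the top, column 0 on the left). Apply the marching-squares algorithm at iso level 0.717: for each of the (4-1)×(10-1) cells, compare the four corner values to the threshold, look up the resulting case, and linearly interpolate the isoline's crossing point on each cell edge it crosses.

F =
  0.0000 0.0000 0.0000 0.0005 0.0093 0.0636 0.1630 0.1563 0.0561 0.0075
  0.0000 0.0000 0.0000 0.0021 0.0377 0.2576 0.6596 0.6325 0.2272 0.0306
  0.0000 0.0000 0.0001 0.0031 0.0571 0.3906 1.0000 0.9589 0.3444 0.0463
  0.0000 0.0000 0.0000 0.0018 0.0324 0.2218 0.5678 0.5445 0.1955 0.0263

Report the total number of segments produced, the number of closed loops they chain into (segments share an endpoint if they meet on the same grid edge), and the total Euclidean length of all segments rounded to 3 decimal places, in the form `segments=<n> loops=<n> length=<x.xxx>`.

segments=6 loops=1 length=5.305

cell (1,5): code 0100 → (1.169,6.000)–(2.000,5.536)
cell (1,6): code 1100 → (1.259,7.000)–(1.169,6.000)
cell (1,7): code 1000 → (2.000,7.394)–(1.259,7.000)
cell (2,5): code 0010 → (2.000,5.536)–(2.655,6.000)
cell (2,6): code 0011 → (2.655,6.000)–(2.584,7.000)
cell (2,7): code 0001 → (2.584,7.000)–(2.000,7.394)
total: 6 segments, chained into 1 closed loop(s), length Σ = 5.304862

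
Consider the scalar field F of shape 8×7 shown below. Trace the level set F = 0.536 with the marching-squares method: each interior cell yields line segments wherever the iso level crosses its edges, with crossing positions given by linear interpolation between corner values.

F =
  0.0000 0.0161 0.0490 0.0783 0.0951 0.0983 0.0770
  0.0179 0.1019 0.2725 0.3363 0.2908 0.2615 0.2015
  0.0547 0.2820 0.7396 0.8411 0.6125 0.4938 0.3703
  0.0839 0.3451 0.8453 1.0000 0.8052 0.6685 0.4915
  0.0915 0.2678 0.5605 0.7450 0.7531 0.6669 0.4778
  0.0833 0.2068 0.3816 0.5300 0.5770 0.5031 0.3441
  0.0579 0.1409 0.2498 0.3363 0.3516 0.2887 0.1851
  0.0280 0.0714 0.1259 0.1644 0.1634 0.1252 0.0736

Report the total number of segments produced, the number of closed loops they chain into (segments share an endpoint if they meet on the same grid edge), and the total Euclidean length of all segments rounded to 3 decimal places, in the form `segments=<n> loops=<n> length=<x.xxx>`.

segments=16 loops=1 length=12.650

cell (1,1): code 0100 → (1.564,2.000)–(2.000,1.555)
cell (1,2): code 1100 → (1.396,3.000)–(1.564,2.000)
cell (1,3): code 1100 → (1.762,4.000)–(1.396,3.000)
cell (1,4): code 1000 → (2.000,4.644)–(1.762,4.000)
cell (2,1): code 0110 → (2.000,1.555)–(3.000,1.382)
cell (2,4): code 1101 → (2.242,5.000)–(2.000,4.644)
cell (2,5): code 1000 → (3.000,5.749)–(2.242,5.000)
cell (3,1): code 0110 → (3.000,1.382)–(4.000,1.916)
cell (3,5): code 1001 → (4.000,5.692)–(3.000,5.749)
cell (4,1): code 0010 → (4.000,1.916)–(4.137,2.000)
cell (4,2): code 0011 → (4.137,2.000)–(4.972,3.000)
cell (4,3): code 0111 → (4.972,3.000)–(5.000,3.128)
cell (4,4): code 1011 → (5.000,4.555)–(4.799,5.000)
cell (4,5): code 0001 → (4.799,5.000)–(4.000,5.692)
cell (5,3): code 0010 → (5.000,3.128)–(5.182,4.000)
cell (5,4): code 0001 → (5.182,4.000)–(5.000,4.555)
total: 16 segments, chained into 1 closed loop(s), length Σ = 12.649615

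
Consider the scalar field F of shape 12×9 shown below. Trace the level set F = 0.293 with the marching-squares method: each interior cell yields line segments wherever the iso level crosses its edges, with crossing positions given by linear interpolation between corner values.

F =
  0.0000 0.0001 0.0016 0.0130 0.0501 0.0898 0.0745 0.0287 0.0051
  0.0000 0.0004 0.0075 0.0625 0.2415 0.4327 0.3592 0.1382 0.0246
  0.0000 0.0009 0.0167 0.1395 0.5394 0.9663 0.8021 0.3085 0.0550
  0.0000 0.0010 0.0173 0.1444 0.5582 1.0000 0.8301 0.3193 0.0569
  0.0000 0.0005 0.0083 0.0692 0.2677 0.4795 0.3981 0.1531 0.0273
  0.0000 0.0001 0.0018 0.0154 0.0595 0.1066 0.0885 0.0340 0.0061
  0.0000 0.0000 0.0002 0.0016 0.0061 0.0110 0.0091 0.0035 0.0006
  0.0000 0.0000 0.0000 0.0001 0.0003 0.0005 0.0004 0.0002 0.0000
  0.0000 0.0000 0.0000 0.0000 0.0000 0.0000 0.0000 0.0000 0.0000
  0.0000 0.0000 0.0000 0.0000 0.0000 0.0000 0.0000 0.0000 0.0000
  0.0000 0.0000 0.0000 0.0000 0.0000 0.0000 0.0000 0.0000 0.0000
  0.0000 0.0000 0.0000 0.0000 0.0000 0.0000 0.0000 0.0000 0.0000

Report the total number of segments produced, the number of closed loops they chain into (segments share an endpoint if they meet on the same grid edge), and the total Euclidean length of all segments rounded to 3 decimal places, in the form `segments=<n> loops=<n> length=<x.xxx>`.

cell (0,4): code 0100 → (0.593,5.000)–(1.000,4.269)
cell (0,5): code 1100 → (0.767,6.000)–(0.593,5.000)
cell (0,6): code 1000 → (1.000,6.300)–(0.767,6.000)
cell (1,3): code 0100 → (1.173,4.000)–(2.000,3.384)
cell (1,4): code 1110 → (1.000,4.269)–(1.173,4.000)
cell (1,6): code 1101 → (1.909,7.000)–(1.000,6.300)
cell (1,7): code 1000 → (2.000,7.061)–(1.909,7.000)
cell (2,3): code 0110 → (2.000,3.384)–(3.000,3.359)
cell (2,7): code 1001 → (3.000,7.100)–(2.000,7.061)
cell (3,3): code 0010 → (3.000,3.359)–(3.913,4.000)
cell (3,4): code 0111 → (3.913,4.000)–(4.000,4.119)
cell (3,6): code 1011 → (4.000,6.429)–(3.158,7.000)
cell (3,7): code 0001 → (3.158,7.000)–(3.000,7.100)
cell (4,4): code 0010 → (4.000,4.119)–(4.500,5.000)
cell (4,5): code 0011 → (4.500,5.000)–(4.339,6.000)
cell (4,6): code 0001 → (4.339,6.000)–(4.000,6.429)
total: 16 segments, chained into 1 closed loop(s), length Σ = 11.880927

segments=16 loops=1 length=11.881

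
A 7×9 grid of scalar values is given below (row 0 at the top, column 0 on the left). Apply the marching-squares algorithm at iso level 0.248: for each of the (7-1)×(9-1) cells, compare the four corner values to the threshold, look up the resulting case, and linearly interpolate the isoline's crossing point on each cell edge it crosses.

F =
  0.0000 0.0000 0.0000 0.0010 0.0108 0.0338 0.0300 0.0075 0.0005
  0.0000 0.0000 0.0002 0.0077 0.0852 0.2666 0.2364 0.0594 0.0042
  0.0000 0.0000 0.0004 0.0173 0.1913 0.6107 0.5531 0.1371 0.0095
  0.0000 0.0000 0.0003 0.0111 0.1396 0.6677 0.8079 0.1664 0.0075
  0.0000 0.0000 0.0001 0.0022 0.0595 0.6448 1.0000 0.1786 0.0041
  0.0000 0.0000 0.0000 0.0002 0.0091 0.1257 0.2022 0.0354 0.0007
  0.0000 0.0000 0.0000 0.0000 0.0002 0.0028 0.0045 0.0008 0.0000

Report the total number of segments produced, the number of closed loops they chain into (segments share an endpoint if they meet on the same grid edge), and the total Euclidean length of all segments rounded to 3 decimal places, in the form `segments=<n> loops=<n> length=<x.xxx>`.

segments=12 loops=1 length=10.976

cell (0,4): code 0100 → (0.920,5.000)–(1.000,4.897)
cell (0,5): code 1000 → (1.000,5.616)–(0.920,5.000)
cell (1,4): code 0110 → (1.000,4.897)–(2.000,4.135)
cell (1,5): code 1101 → (1.037,6.000)–(1.000,5.616)
cell (1,6): code 1000 → (2.000,6.733)–(1.037,6.000)
cell (2,4): code 0110 → (2.000,4.135)–(3.000,4.205)
cell (2,6): code 1001 → (3.000,6.873)–(2.000,6.733)
cell (3,4): code 0110 → (3.000,4.205)–(4.000,4.322)
cell (3,6): code 1001 → (4.000,6.916)–(3.000,6.873)
cell (4,4): code 0010 → (4.000,4.322)–(4.764,5.000)
cell (4,5): code 0011 → (4.764,5.000)–(4.943,6.000)
cell (4,6): code 0001 → (4.943,6.000)–(4.000,6.916)
total: 12 segments, chained into 1 closed loop(s), length Σ = 10.976388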